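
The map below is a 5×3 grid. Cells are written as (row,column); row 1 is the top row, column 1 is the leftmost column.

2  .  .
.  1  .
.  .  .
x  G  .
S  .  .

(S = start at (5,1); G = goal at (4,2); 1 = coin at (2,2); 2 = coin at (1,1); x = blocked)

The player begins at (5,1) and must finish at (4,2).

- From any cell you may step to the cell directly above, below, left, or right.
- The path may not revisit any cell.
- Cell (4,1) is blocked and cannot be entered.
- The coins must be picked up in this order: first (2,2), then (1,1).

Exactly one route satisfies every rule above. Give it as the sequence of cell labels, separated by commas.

The waypoints must appear in the order (2,2), (1,1), with no cell reused.
Route from (5,1): 2× right (reaching (5,3)), 3× up (reaching (2,3)), left to (2,2), up to (1,2), left to (1,1), 2× down (reaching (3,1)), right to (3,2), down to (4,2) — 12 moves in all.
Check: order respected (1 at step 6, 2 at step 8).

(5,1), (5,2), (5,3), (4,3), (3,3), (2,3), (2,2), (1,2), (1,1), (2,1), (3,1), (3,2), (4,2)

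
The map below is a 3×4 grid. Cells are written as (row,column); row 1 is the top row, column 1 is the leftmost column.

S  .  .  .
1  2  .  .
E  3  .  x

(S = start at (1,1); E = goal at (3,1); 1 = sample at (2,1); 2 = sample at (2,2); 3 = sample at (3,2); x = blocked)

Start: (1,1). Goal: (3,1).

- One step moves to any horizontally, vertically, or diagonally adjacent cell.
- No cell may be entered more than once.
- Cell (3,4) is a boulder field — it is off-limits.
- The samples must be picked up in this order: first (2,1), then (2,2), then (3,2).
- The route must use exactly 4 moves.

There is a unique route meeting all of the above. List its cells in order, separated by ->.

(1,1) -> (2,1) -> (2,2) -> (3,2) -> (3,1)

The waypoints must appear in the order (2,1), (2,2), (3,2), with no cell reused.
Route from (1,1): down to (2,1), right to (2,2), down to (3,2), left to (3,1) — 4 moves in all.
Check: order respected (1 at step 1, 2 at step 2, 3 at step 3); 4 moves as required.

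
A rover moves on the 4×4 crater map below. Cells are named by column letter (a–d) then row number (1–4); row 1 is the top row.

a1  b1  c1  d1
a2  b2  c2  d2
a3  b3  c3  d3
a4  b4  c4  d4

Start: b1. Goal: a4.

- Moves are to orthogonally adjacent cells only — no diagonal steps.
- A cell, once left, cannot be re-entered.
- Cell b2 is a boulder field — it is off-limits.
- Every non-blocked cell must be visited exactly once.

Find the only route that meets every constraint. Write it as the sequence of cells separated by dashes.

Need to visit all 15 open cells exactly once, starting at b1 and ending at a4.
Cell d4 has only two open neighbours (d3 and c4), so the path must pass straight through it: one of those is the cell it's entered from and the other is where it exits.
Route from b1: left 1 to a1, down 2 to a3, right 2 to c3, up 2 to c1, right 1 to d1, down 3 to d4, left 3 to a4 — 14 moves in all.
Check: all 15 open cells covered.

b1 - a1 - a2 - a3 - b3 - c3 - c2 - c1 - d1 - d2 - d3 - d4 - c4 - b4 - a4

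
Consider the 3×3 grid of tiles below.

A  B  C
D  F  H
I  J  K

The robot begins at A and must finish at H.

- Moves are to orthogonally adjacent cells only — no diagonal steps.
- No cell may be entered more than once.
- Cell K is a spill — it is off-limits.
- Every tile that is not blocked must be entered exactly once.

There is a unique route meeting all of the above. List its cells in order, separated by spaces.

A D I J F B C H

Need to visit all 8 open cells exactly once, starting at A and ending at H.
Cell I has only two open neighbours (D and J), so the path must pass straight through it: one of those is the cell it's entered from and the other is where it exits.
Route from A: down 2 to I, right 1 to J, up 2 to B, right 1 to C, down 1 to H — 7 moves in all.
Check: all 8 open cells covered.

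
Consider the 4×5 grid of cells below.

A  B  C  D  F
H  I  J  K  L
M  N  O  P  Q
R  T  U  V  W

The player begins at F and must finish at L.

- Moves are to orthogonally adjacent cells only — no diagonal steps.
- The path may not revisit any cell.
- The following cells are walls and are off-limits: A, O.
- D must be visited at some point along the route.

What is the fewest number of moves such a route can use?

Any route passes through D somewhere between F and L. Summing Manhattan distances along the two legs (F → D → L) gives a lower bound of 1 + 2 = 3 moves.
A route of 3 moves achieves this: F → D → K → L.
Since 3 matches the lower bound, it is optimal.

3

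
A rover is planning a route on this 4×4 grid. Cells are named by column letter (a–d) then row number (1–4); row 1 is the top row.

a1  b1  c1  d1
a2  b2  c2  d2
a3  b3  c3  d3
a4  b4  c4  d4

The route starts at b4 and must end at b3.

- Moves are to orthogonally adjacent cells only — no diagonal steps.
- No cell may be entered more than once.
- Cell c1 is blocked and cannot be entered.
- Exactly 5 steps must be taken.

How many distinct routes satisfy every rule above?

3

Need simple routes of exactly 5 moves from b4 to b3 (Manhattan distance 1, so 2 moves are spent on a detour and 2 undoing it).
Enumerating: b4 a4 a3 a2 b2 b3 | b4 c4 c3 c2 b2 b3 | b4 c4 d4 d3 c3 b3.
That gives 3 routes.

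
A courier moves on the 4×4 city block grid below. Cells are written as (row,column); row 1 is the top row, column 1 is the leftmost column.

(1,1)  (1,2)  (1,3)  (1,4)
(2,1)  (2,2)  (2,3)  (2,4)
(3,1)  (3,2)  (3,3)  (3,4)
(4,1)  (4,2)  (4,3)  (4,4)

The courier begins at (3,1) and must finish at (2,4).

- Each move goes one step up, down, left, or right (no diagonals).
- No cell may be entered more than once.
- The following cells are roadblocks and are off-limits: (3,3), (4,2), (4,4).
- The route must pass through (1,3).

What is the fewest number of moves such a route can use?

6

Any route passes through (1,3) somewhere between (3,1) and (2,4). Summing Manhattan distances along the two legs ((3,1) → (1,3) → (2,4)) gives a lower bound of 4 + 2 = 6 moves.
A route of 6 moves achieves this: (3,1) → (2,1) → (1,1) → (1,2) → (1,3) → (2,3) → (2,4).
Since 6 matches the lower bound, it is optimal.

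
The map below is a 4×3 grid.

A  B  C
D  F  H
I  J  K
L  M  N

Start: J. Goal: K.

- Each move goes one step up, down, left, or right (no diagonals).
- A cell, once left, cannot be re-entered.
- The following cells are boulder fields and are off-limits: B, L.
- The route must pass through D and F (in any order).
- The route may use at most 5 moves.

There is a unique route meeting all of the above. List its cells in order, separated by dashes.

The budget equals the shortest possible length, so every move has to be on a shortest route through the required cells.
Route from J: left to I, up to D, 2× right (reaching H), down to K — 5 moves in all.
Check: all required cells visited; 5 ≤ 5 moves.

J - I - D - F - H - K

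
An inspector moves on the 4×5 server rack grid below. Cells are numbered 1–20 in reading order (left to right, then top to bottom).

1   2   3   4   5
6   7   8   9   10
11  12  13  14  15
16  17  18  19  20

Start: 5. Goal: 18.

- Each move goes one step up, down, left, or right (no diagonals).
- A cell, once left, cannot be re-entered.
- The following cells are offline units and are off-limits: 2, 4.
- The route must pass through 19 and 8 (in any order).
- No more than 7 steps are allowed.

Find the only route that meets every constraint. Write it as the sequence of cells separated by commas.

Any route must reach 19 and 8 and still end at 18 within 7 moves, so the order of the required stops is forced.
Route from 5: down 1 to 10, left 2 to 8, down 1 to 13, right 1 to 14, down 1 to 19, left 1 to 18 — 7 moves in all.
Check: all required cells visited; 7 ≤ 7 moves.

5, 10, 9, 8, 13, 14, 19, 18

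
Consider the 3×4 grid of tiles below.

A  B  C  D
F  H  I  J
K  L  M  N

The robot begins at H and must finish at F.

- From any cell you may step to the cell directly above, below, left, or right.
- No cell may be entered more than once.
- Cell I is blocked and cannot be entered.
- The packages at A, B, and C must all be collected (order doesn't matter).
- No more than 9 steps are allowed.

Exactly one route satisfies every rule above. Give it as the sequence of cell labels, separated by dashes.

H - L - M - N - J - D - C - B - A - F

Any route must reach A, B, and C and still end at F within 9 moves, so the order of the required stops is forced.
Route from H: down to L, 2× right (reaching N), 2× up (reaching D), 3× left (reaching A), down to F — 9 moves in all.
Check: all required cells visited; 9 ≤ 9 moves.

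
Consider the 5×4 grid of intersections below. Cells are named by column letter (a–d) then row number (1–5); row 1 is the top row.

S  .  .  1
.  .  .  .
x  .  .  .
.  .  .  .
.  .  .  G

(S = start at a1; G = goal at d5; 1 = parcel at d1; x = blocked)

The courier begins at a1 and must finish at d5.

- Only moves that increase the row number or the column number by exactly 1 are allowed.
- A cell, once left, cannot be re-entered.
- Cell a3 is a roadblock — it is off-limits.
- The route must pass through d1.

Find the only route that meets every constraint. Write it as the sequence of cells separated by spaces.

Moves only go right or down, so the column and row indices never decrease.
Route from a1: right 3 to d1, down 4 to d5 — 7 moves in all.
Check: all required cells visited.

a1 b1 c1 d1 d2 d3 d4 d5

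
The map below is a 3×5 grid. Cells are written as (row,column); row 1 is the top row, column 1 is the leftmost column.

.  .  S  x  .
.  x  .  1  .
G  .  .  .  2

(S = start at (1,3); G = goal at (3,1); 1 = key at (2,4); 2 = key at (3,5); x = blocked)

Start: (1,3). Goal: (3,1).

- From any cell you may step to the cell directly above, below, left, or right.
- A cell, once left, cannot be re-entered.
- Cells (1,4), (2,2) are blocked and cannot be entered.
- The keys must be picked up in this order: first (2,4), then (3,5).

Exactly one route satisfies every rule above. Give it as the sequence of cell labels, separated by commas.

The waypoints must appear in the order (2,4), (3,5), with no cell reused.
Route from (1,3): down 1 to (2,3), right 2 to (2,5), down 1 to (3,5), left 4 to (3,1) — 8 moves in all.
Check: order respected (1 at step 2, 2 at step 4).

(1,3), (2,3), (2,4), (2,5), (3,5), (3,4), (3,3), (3,2), (3,1)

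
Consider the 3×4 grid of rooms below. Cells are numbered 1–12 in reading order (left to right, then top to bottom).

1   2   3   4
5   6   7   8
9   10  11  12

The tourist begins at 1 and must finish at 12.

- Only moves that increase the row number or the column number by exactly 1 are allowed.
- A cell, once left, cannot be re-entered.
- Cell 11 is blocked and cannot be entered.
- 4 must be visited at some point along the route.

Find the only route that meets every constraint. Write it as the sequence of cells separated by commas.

1, 2, 3, 4, 8, 12

Moves only go right or down, so the column and row indices never decrease.
Route from 1: 3× right (reaching 4), 2× down (reaching 12) — 5 moves in all.
Check: all required cells visited.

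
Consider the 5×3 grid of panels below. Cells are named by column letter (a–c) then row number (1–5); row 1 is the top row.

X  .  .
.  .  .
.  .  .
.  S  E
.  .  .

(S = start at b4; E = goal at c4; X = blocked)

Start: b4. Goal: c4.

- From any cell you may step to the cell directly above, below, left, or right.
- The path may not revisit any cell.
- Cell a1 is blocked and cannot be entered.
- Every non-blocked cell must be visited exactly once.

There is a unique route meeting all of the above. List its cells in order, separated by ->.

b4 -> b3 -> c3 -> c2 -> c1 -> b1 -> b2 -> a2 -> a3 -> a4 -> a5 -> b5 -> c5 -> c4

Need to visit all 14 open cells exactly once, starting at b4 and ending at c4.
Cell c5 has only two open neighbours (c4 and b5), so the path must pass straight through it: one of those is the cell it's entered from and the other is where it exits.
Route from b4: up 1 to b3, right 1 to c3, up 2 to c1, left 1 to b1, down 1 to b2, left 1 to a2, down 3 to a5, right 2 to c5, up 1 to c4 — 13 moves in all.
Check: all 14 open cells covered.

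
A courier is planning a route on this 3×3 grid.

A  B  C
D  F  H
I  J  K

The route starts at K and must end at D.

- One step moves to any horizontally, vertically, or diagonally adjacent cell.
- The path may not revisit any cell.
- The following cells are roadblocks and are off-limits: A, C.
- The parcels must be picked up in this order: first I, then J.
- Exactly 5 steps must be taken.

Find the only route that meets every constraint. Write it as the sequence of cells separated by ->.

K -> H -> F -> I -> J -> D

The waypoints must appear in the order I, J, with no cell reused.
Route from K: up to H, left to F, down-left to I, right to J, up-left to D — 5 moves in all.
Check: order respected (I at step 3, J at step 4); 5 moves as required.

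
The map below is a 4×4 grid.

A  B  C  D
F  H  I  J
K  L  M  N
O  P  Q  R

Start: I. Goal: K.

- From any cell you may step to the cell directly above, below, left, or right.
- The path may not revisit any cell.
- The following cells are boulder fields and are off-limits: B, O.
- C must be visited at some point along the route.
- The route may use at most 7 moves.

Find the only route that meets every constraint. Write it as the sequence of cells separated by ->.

I -> C -> D -> J -> N -> M -> L -> K

Any route must reach C and still end at K within 7 moves, so the order of the required stops is forced.
Route from I: up to C, right to D, 2× down (reaching N), 3× left (reaching K) — 7 moves in all.
Check: all required cells visited; 7 ≤ 7 moves.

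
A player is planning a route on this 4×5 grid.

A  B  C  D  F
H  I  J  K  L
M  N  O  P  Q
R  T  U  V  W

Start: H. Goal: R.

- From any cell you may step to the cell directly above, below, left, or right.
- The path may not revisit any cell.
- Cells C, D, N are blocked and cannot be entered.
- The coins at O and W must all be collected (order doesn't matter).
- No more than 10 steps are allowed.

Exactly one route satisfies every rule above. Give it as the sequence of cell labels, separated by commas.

H, I, J, O, P, Q, W, V, U, T, R

The budget equals the shortest possible length, so every move has to be on a shortest route through the required cells.
Route from H: right 2 to J, down 1 to O, right 2 to Q, down 1 to W, left 4 to R — 10 moves in all.
Check: all required cells visited; 10 ≤ 10 moves.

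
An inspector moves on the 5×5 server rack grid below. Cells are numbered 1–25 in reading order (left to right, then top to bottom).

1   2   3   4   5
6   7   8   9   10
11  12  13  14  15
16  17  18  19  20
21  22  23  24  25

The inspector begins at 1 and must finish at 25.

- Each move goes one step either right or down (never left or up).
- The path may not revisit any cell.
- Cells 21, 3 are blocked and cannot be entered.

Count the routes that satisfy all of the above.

A right/down-only route from 1 to 25 makes exactly 4 down-moves and 4 right-moves in some order.
With no other constraints that would be C(8,4) = 70 routes.
Subtract routes through each blocked cell (inclusion–exclusion for overlaps): − through 3: 15 − through 21: 1 → 54.
That gives 54 routes.

54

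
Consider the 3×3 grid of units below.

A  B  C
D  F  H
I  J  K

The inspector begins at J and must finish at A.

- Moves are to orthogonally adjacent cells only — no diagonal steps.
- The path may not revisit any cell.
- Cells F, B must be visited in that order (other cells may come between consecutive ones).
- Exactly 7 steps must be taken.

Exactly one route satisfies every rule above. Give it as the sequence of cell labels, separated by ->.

J -> I -> D -> F -> H -> C -> B -> A

The waypoints must appear in the order F, B, with no cell reused.
Route from J: left to I, up to D, 2× right (reaching H), up to C, 2× left (reaching A) — 7 moves in all.
Check: order respected (F at step 3, B at step 6); 7 moves as required.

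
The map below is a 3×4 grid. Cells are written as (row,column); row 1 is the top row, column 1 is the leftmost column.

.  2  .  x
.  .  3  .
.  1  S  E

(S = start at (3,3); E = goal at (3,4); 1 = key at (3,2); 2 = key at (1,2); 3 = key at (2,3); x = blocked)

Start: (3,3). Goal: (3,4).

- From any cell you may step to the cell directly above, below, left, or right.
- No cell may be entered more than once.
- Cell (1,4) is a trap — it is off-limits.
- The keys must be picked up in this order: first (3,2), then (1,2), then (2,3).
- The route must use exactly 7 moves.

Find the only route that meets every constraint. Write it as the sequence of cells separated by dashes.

The waypoints must appear in the order (3,2), (1,2), (2,3), with no cell reused.
Route from (3,3): left 1 to (3,2), up 2 to (1,2), right 1 to (1,3), down 1 to (2,3), right 1 to (2,4), down 1 to (3,4) — 7 moves in all.
Check: order respected (1 at step 1, 2 at step 3, 3 at step 5); 7 moves as required.

(3,3) - (3,2) - (2,2) - (1,2) - (1,3) - (2,3) - (2,4) - (3,4)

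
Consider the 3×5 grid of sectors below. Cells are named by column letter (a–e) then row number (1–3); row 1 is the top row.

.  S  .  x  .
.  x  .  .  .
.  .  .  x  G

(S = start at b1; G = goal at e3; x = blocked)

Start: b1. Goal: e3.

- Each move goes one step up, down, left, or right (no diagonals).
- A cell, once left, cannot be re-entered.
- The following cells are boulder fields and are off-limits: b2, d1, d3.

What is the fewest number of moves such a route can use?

5

The Manhattan distance from b1 to e3 is |1−3| + |2−5| = 5, so at least 5 moves are needed.
A route of 5 moves achieves this: b1 → c1 → c2 → d2 → e2 → e3.
Since 5 matches the lower bound, it is optimal.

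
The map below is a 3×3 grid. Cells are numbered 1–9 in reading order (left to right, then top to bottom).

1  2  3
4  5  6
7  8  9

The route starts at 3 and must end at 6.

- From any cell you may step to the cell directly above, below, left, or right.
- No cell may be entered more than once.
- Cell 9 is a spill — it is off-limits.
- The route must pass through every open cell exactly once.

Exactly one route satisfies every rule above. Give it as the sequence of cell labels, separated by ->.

3 -> 2 -> 1 -> 4 -> 7 -> 8 -> 5 -> 6

Need to visit all 8 open cells exactly once, starting at 3 and ending at 6.
Route from 3: 2× left (reaching 1), 2× down (reaching 7), right to 8, up to 5, right to 6 — 7 moves in all.
Check: all 8 open cells covered.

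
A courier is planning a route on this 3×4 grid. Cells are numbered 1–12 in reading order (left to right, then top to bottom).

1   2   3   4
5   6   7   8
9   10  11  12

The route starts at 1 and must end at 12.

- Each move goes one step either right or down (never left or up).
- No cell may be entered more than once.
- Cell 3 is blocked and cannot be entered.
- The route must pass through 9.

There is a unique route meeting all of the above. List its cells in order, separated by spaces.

1 5 9 10 11 12

Moves only go right or down, so the column and row indices never decrease.
Route from 1: down 2 to 9, right 3 to 12 — 5 moves in all.
Check: all required cells visited.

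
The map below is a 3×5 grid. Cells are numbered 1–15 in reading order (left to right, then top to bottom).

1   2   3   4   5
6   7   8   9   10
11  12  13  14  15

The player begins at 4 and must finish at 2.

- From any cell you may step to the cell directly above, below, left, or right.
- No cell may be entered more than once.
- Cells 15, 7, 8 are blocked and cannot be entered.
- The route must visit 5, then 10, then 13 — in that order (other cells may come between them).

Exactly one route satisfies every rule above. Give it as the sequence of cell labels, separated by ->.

The waypoints must appear in the order 5, 10, 13, with no cell reused.
Route from 4: right to 5, down to 10, left to 9, down to 14, 3× left (reaching 11), 2× up (reaching 1), right to 2 — 10 moves in all.
Check: order respected (5 at step 1, 10 at step 2, 13 at step 5).

4 -> 5 -> 10 -> 9 -> 14 -> 13 -> 12 -> 11 -> 6 -> 1 -> 2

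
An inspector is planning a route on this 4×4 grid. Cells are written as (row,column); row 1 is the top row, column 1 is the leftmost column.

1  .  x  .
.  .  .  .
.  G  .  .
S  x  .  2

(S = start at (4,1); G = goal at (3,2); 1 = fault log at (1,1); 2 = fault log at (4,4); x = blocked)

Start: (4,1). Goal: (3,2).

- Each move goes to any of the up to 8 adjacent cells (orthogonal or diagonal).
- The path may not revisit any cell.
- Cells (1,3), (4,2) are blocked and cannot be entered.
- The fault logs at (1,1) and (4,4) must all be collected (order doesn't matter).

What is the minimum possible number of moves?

Any route passes through (1,1) and (4,4) in some order between (4,1) and (3,2). Summing Chebyshev distances along each leg and taking the cheapest ordering ((4,1) → (1,1) → (4,4) → (3,2)) gives a lower bound of 3 + 3 + 2 = 8 moves.
A route of 8 moves achieves this: (4,1) → (3,1) → (2,1) → (1,1) → (2,2) → (3,3) → (4,4) → (4,3) → (3,2).
Since 8 matches the lower bound, it is optimal.

8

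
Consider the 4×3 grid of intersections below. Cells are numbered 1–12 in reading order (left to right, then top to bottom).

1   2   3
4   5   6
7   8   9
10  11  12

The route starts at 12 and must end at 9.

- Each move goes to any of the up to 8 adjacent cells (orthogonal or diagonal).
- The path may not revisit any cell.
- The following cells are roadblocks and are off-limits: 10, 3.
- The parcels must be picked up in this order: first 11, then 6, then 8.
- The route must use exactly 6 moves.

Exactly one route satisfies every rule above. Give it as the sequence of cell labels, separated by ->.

The waypoints must appear in the order 11, 6, 8, with no cell reused.
Route from 12: left 1 to 11, up-left 1 to 7, up-right 1 to 5, right 1 to 6, down-left 1 to 8, right 1 to 9 — 6 moves in all.
Check: order respected (11 at step 1, 6 at step 4, 8 at step 5); 6 moves as required.

12 -> 11 -> 7 -> 5 -> 6 -> 8 -> 9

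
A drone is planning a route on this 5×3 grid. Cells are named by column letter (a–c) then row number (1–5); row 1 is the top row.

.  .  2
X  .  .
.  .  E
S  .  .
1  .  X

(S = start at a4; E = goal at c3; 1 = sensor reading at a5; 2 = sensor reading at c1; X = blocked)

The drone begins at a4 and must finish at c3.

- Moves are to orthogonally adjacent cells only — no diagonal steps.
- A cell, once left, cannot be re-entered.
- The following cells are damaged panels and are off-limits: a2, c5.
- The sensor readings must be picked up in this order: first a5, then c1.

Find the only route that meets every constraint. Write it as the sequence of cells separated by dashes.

The waypoints must appear in the order a5, c1, with no cell reused.
Route from a4: down to a5, right to b5, 4× up (reaching b1), right to c1, 2× down (reaching c3) — 9 moves in all.
Check: order respected (1 at step 1, 2 at step 7).

a4 - a5 - b5 - b4 - b3 - b2 - b1 - c1 - c2 - c3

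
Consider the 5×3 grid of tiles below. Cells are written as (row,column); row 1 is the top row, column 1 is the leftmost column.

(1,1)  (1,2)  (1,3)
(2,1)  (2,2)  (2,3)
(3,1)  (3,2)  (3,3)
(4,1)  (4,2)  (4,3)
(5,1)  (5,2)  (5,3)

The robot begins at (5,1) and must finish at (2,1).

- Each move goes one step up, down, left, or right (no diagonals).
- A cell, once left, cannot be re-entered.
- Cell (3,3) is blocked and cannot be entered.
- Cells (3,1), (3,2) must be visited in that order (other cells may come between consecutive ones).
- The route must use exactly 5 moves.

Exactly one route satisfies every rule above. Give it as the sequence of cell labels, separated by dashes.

(5,1) - (4,1) - (3,1) - (3,2) - (2,2) - (2,1)

The waypoints must appear in the order (3,1), (3,2), with no cell reused.
Route from (5,1): up 2 to (3,1), right 1 to (3,2), up 1 to (2,2), left 1 to (2,1) — 5 moves in all.
Check: order respected ((3,1) at step 2, (3,2) at step 3); 5 moves as required.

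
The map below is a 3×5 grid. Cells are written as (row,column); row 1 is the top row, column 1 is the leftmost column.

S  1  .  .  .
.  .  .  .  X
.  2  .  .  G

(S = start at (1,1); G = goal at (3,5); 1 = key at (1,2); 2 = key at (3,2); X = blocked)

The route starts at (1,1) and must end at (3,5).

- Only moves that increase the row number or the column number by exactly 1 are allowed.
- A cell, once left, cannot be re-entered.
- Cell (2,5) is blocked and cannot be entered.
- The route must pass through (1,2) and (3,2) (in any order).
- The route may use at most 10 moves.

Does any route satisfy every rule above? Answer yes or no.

yes

One route that works: (1,1) → (1,2) → (2,2) → (3,2) → (3,3) → (3,4) → (3,5).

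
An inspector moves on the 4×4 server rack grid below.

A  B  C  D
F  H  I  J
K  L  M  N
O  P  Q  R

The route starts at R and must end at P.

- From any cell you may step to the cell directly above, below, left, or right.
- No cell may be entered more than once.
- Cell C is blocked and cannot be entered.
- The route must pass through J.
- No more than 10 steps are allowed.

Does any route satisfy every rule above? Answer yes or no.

One route that works: R → N → J → I → M → Q → P.

yes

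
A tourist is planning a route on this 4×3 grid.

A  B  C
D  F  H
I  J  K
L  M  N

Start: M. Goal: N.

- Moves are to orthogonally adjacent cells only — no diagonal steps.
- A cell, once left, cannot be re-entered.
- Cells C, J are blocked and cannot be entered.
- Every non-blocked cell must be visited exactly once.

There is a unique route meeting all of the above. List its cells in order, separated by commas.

Need to visit all 10 open cells exactly once, starting at M and ending at N.
Route from M: left to L, 3× up (reaching A), right to B, down to F, right to H, 2× down (reaching N) — 9 moves in all.
Check: all 10 open cells covered.

M, L, I, D, A, B, F, H, K, N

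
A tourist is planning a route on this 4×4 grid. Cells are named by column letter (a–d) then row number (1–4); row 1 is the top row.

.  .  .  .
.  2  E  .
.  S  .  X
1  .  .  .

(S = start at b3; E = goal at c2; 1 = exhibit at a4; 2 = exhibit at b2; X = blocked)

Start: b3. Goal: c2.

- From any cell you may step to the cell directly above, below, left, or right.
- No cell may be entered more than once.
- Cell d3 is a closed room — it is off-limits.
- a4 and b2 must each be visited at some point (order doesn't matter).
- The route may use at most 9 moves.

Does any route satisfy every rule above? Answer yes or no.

One route that works: b3 → b4 → a4 → a3 → a2 → b2 → c2.

yes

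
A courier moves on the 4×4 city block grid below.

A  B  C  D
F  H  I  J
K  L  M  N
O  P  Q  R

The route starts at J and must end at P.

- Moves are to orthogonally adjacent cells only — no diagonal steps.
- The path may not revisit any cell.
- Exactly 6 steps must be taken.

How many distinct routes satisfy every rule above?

Need simple routes of exactly 6 moves from J to P (Manhattan distance 4, so 1 moves are spent on a detour and 1 undoing it).
Branch systematically from the start, pruning whenever the remaining move budget drops below the Manhattan distance to P or differs from it in parity. Grouping the completions by first move — via D: 4; via N: 3; via I: 7 — and summing: 4 + 3 + 7 = 14.
That gives 14 routes.

14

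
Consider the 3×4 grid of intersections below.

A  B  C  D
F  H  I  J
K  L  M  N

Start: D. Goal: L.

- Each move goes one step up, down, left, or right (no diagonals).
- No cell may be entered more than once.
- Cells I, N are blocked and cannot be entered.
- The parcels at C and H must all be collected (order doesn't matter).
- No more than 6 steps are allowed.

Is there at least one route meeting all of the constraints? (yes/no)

One route that works: D → C → B → H → L.

yes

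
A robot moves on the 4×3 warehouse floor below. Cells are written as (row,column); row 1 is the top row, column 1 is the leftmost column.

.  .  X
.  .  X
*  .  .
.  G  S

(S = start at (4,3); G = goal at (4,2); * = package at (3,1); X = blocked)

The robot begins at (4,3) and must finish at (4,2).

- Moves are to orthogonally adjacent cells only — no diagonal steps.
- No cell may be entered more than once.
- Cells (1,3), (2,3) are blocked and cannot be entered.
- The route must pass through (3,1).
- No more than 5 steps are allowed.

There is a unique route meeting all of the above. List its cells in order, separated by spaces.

The 5-move cap with required stops at (3,1) leaves no slack for detours.
Route from (4,3): up to (3,3), 2× left (reaching (3,1)), down to (4,1), right to (4,2) — 5 moves in all.
Check: all required cells visited; 5 ≤ 5 moves.

(4,3) (3,3) (3,2) (3,1) (4,1) (4,2)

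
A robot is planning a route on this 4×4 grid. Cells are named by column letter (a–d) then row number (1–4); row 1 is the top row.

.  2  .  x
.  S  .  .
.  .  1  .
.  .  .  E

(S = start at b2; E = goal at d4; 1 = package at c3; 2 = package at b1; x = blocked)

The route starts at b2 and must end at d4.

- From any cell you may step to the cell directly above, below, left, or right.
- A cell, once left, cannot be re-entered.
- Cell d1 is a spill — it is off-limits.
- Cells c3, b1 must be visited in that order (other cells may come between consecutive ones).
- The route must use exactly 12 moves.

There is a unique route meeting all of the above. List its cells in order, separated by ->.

b2 -> b3 -> c3 -> c2 -> c1 -> b1 -> a1 -> a2 -> a3 -> a4 -> b4 -> c4 -> d4

The waypoints must appear in the order c3, b1, with no cell reused.
Route from b2: down 1 to b3, right 1 to c3, up 2 to c1, left 2 to a1, down 3 to a4, right 3 to d4 — 12 moves in all.
Check: order respected (1 at step 2, 2 at step 5); 12 moves as required.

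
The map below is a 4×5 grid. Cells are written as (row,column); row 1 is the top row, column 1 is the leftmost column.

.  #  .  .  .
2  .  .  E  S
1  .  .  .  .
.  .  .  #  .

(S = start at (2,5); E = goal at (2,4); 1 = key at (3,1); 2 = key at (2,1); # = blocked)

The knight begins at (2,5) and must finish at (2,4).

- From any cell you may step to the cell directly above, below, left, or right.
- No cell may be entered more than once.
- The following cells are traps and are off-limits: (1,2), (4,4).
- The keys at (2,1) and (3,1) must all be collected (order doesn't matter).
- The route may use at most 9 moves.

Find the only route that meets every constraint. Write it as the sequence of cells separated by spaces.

(2,5) (3,5) (3,4) (3,3) (3,2) (3,1) (2,1) (2,2) (2,3) (2,4)

Any route must reach (2,1) and (3,1) and still end at (2,4) within 9 moves, so the order of the required stops is forced.
Route from (2,5): down 1 to (3,5), left 4 to (3,1), up 1 to (2,1), right 3 to (2,4) — 9 moves in all.
Check: all required cells visited; 9 ≤ 9 moves.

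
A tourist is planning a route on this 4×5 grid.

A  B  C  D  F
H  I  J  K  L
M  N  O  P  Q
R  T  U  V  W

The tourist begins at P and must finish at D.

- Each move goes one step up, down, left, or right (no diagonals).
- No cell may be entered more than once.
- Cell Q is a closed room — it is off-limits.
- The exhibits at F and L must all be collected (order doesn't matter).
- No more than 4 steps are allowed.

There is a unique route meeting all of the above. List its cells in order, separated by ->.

Any route must reach F and L and still end at D within 4 moves, so the order of the required stops is forced.
Route from P: up to K, right to L, up to F, left to D — 4 moves in all.
Check: all required cells visited; 4 ≤ 4 moves.

P -> K -> L -> F -> D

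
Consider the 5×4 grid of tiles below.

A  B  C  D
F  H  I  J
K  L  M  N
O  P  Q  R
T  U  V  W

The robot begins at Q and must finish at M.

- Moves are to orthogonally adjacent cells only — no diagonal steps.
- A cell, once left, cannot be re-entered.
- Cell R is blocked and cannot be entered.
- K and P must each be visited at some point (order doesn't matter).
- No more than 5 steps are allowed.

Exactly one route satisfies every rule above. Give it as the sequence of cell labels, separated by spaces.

Q P O K L M

Any route must reach K and P and still end at M within 5 moves, so the order of the required stops is forced.
Route from Q: 2× left (reaching O), up to K, 2× right (reaching M) — 5 moves in all.
Check: all required cells visited; 5 ≤ 5 moves.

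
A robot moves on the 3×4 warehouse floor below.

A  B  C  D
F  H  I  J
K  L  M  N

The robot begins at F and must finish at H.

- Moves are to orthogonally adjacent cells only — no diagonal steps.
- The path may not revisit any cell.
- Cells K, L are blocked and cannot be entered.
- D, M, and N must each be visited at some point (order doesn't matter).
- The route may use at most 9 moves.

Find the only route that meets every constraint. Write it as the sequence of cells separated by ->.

F -> A -> B -> C -> D -> J -> N -> M -> I -> H

The 9-move cap with required stops at D, M, N leaves no slack for detours.
Route from F: up 1 to A, right 3 to D, down 2 to N, left 1 to M, up 1 to I, left 1 to H — 9 moves in all.
Check: all required cells visited; 9 ≤ 9 moves.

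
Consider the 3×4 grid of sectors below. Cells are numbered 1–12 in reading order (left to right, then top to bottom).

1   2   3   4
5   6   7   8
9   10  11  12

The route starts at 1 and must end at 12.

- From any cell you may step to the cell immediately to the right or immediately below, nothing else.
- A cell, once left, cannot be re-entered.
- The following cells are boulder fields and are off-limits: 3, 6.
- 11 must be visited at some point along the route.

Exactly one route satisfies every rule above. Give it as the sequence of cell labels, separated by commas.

1, 5, 9, 10, 11, 12

Moves only go right or down, so the column and row indices never decrease.
Route from 1: 2× down (reaching 9), 3× right (reaching 12) — 5 moves in all.
Check: all required cells visited.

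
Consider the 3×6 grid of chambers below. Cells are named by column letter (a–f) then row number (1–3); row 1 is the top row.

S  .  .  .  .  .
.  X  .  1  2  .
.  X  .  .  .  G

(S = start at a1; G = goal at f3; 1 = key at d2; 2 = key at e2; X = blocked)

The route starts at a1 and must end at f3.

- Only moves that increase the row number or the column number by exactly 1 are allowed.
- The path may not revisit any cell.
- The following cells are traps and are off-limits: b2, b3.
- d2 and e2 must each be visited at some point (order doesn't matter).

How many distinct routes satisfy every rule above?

4

A right/down-only route from a1 to f3 makes exactly 2 down-moves and 5 right-moves in some order.
With no other constraints that would be C(7,2) = 21 routes.
A monotone route can only reach the required cells in the order d2, e2, so split there and multiply the segment counts (each segment already excludes blocked cells): a1→d2: 2; d2→e2: 1; e2→f3: 2; product = 4.
That gives 4 routes.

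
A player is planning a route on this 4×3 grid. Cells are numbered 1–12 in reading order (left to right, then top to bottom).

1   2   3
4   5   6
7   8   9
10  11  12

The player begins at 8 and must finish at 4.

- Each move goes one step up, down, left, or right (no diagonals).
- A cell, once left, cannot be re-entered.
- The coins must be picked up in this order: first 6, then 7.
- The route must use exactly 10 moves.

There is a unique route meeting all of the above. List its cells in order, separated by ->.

8 -> 5 -> 2 -> 3 -> 6 -> 9 -> 12 -> 11 -> 10 -> 7 -> 4

The waypoints must appear in the order 6, 7, with no cell reused.
Route from 8: up 2 to 2, right 1 to 3, down 3 to 12, left 2 to 10, up 2 to 4 — 10 moves in all.
Check: order respected (6 at step 4, 7 at step 9); 10 moves as required.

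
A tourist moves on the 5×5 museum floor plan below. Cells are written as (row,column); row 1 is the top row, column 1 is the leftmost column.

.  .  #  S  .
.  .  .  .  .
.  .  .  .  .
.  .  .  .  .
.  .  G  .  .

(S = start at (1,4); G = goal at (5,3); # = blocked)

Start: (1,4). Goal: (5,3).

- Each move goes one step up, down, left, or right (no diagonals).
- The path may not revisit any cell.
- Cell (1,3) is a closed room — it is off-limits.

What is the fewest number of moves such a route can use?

The Manhattan distance from (1,4) to (5,3) is |1−5| + |4−3| = 5, so at least 5 moves are needed.
A route of 5 moves achieves this: (1,4) → (2,4) → (3,4) → (4,4) → (5,4) → (5,3).
Since 5 matches the lower bound, it is optimal.

5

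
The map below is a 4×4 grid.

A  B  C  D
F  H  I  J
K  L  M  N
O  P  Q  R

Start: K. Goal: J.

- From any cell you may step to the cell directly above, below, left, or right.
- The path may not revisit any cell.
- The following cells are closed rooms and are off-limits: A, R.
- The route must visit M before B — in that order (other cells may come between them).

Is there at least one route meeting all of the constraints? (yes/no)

One route that works: K → L → M → I → H → B → C → D → J.

yes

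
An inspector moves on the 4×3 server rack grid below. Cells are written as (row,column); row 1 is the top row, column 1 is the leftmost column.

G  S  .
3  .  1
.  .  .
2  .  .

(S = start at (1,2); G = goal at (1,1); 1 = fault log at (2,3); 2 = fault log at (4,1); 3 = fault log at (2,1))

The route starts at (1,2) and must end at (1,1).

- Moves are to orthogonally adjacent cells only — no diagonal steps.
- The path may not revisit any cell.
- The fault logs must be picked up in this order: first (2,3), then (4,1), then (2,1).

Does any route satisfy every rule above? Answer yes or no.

yes

One route that works: (1,2) → (2,2) → (2,3) → (3,3) → (4,3) → (4,2) → (4,1) → (3,1) → (2,1) → (1,1).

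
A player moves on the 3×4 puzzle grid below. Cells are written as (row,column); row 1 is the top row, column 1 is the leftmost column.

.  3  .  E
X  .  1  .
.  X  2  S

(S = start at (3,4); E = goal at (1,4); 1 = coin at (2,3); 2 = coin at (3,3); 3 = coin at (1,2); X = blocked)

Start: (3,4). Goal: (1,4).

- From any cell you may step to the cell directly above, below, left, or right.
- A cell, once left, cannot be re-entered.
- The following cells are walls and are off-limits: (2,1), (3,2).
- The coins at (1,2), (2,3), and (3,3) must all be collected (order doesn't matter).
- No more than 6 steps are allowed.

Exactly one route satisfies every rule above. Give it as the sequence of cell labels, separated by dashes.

(3,4) - (3,3) - (2,3) - (2,2) - (1,2) - (1,3) - (1,4)

Any route must reach (1,2), (2,3), and (3,3) and still end at (1,4) within 6 moves, so the order of the required stops is forced.
Route from (3,4): left to (3,3), up to (2,3), left to (2,2), up to (1,2), 2× right (reaching (1,4)) — 6 moves in all.
Check: all required cells visited; 6 ≤ 6 moves.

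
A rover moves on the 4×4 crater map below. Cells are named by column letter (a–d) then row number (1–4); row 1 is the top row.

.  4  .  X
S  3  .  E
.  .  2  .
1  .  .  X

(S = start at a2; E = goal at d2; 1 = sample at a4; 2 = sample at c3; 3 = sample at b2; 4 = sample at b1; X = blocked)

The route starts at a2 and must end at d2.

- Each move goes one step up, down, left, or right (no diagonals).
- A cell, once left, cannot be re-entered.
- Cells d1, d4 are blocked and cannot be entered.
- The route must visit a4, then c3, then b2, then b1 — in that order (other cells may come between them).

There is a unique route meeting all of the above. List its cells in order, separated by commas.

a2, a3, a4, b4, c4, c3, b3, b2, b1, c1, c2, d2

The waypoints must appear in the order a4, c3, b2, b1, with no cell reused.
Route from a2: down 2 to a4, right 2 to c4, up 1 to c3, left 1 to b3, up 2 to b1, right 1 to c1, down 1 to c2, right 1 to d2 — 11 moves in all.
Check: order respected (1 at step 2, 2 at step 5, 3 at step 7, 4 at step 8).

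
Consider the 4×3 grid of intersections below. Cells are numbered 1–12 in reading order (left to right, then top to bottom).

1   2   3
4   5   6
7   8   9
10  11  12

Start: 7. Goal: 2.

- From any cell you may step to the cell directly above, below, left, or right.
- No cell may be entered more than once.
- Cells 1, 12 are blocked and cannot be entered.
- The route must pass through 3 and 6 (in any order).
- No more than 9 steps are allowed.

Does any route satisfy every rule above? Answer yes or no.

One route that works: 7 → 4 → 5 → 6 → 3 → 2.

yes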